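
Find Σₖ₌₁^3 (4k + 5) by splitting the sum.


Σ(4k+5) = 4·Σk + 5·n
= 4·6 + 5·3
= 24 + 15 = 39

Σ = 39


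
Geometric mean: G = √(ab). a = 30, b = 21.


GM = √(30×21) = √630 = 25.0998

GM = 25.0998


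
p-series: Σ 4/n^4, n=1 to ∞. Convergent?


p-series test: Σ c/n^p converges if p > 1, diverges if p ≤ 1 (constant c > 0 doesn't affect convergence).
p = 4
4 > 1 → CONVERGES

Converges (p = 4 > 1)


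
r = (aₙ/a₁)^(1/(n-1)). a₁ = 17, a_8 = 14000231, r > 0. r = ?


r^(n-1) = aₙ/a₁
r^7 = 14000231/17 = 823543
r = 823543^(1/7)
= 7

r = 7


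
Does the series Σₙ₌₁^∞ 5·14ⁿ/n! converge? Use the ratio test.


aₙ = 5·14^n/n!
a_{n+1}/aₙ = 14^(n+1)/(n+1)! × n!/14^n  (constant 5 cancels)
= 14/(n+1)
L = lim(n→∞) 14/(n+1) = 0
L < 1 → series CONVERGES

Converges (ratio test: L = 0 < 1)


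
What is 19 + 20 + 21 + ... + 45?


Σₖ₌19^45 k = Σₖ₌₁^45 k − Σₖ₌₁^18 k
= 45·46/2 − 18·19/2
= 1035 − 171 = 864

Σk = 864


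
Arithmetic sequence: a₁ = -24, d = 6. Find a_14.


aₙ = a₁ + (n-1)d
= -24 + (14-1)×6
= -24 + 78
= 54

a_14 = 54


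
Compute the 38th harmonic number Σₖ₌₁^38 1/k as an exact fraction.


H_38 = 1/1 + 1/2 + 1/3 + ... + 1/38
= 2053580969474233/485721041551200
≈ 4.2279

H_38 = 2053580969474233/485721041551200 ≈ 4.2279


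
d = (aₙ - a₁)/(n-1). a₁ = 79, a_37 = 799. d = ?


d = (aₙ - a₁)/(n-1)
= (799 - 79)/(37-1)
= 720/36 = 20

d = 20


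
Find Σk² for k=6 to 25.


Σₖ₌6^25 k² = Σₖ₌₁^25 k² − Σₖ₌₁^5 k²
= 25·26·51/6 − 5·6·11/6
= 5525 − 55 = 5470

Σk² = 5470


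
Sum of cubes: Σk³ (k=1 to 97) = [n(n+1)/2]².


n(n+1)/2 = 97×98/2 = 4753
Σk³ = 4753² = 22591009

Σk³ = 22591009


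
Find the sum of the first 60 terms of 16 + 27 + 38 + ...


aₙ = 16 + (60-1)×11 = 665
Sₙ = n(a₁+aₙ)/2 = 60×(16+665)/2
= 60×681/2 = 20430

S_60 = 20430


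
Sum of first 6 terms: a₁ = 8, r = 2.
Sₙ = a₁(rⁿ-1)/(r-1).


Sₙ = 8×(2^6 - 1)/(2 - 1)
= 8×(64 - 1)/1
= 8×63/1
= 504

S_6 = 504


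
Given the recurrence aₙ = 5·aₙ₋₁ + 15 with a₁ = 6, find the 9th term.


Computing step by step:
a_1 = 6
a_2 = 45
a_3 = 240
a_4 = 1215
a_5 = 6090
a_6 = 30465
a_7 = 152340
a_8 = 761715
a_9 = 3808590


a_9 = 3808590


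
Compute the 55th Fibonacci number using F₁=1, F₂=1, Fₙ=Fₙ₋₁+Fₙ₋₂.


Fibonacci sequence: 1, 1, 2, 3, 5, 8, 13, 21, 34, 55, 89, ...
F(55) = 139583862445

F(55) = 139583862445


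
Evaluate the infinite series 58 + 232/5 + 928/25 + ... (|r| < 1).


S∞ = a₁/(1-r) = 58/(1 - 4/5)
= 58/(1/5)
= 290

S∞ = 290


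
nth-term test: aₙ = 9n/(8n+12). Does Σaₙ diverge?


lim(n→∞) 9n/(8n+12) = 9/8 = 9/8  (divide numerator and denominator by n)
lim aₙ = 9/8 ≠ 0 → series DIVERGES

Diverges (lim aₙ = 9/8 ≠ 0)


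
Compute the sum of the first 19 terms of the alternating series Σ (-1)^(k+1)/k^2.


S = 1 - 1/4 + 1/9 - 1/16 + 1/25 - 1/36 + 1/49 - 1/64 ± ...
= 0.8238
(Full series converges to +π²/12 ≈ +0.8225)

S_19 = 0.8238


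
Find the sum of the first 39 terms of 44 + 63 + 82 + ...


aₙ = 44 + (39-1)×19 = 766
Sₙ = n(a₁+aₙ)/2 = 39×(44+766)/2
= 39×810/2 = 15795

S_39 = 15795


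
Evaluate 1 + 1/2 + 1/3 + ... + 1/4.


H_4 = 1/1 + 1/2 + 1/3 + 1/4
= 25/12
≈ 2.0833

H_4 = 25/12 ≈ 2.0833


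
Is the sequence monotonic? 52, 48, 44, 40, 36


Differences: -4, -4, -4, -4
All differences < 0 → strictly DECREASING

Monotonically decreasing


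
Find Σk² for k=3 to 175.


Σₖ₌3^175 k² = Σₖ₌₁^175 k² − Σₖ₌₁^2 k²
= 175·176·351/6 − 2·3·5/6
= 1801800 − 5 = 1801795

Σk² = 1801795


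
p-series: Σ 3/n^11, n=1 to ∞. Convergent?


p-series test: Σ c/n^p converges if p > 1, diverges if p ≤ 1 (constant c > 0 doesn't affect convergence).
p = 11
11 > 1 → CONVERGES

Converges (p = 11 > 1)


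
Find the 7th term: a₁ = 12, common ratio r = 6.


aₙ = a₁·r^(n-1)
= 12×6^6
= 12×46656
= 559872

a_7 = 559872


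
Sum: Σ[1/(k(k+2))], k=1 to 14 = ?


1/(k(k+2)) = (1/2)·(1/k - 1/(k+2)) (partial fractions)
Telescoping: Σ = (1/2)·(1 + 1/2 - 1/15 - 1/16) = 329/480

Sum = 329/480


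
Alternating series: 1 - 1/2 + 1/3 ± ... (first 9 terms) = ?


S = 1 - 1/2 + 1/3 - 1/4 + 1/5 - 1/6 + 1/7 - 1/8 ± ...
= 0.7456
(Full series converges to +ln(2) ≈ +0.6931)

S_9 = 0.7456


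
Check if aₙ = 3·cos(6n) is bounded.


For all n, -1 ≤ cos(6n) ≤ 1, so -3 ≤ 3·cos(6n) ≤ 3
Lower bound: -3, Upper bound: 3
The sequence IS bounded

Bounded (-3 ≤ aₙ ≤ 3)


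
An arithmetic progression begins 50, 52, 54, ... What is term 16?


aₙ = a₁ + (n-1)d
= 50 + (16-1)×2
= 50 + 30
= 80

a_16 = 80


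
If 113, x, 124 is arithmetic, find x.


AM = (113 + 124)/2 = 237/2 = 118.5

AM = 118.5


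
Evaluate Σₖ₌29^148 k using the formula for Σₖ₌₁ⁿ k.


Σₖ₌29^148 k = Σₖ₌₁^148 k − Σₖ₌₁^28 k
= 148·149/2 − 28·29/2
= 11026 − 406 = 10620

Σk = 10620


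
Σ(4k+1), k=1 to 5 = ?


Σ(4k+1) = 4·Σk + 1·n
= 4·15 + 1·5
= 60 + 5 = 65

Σ = 65


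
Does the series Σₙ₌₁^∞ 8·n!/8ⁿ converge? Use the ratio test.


aₙ = 8·n!/8^n
a_{n+1}/aₙ = (n+1)!/8^(n+1) × 8^n/n!  (constant 8 cancels)
= (n+1)/8
L = lim(n→∞) (n+1)/8 = ∞
L > 1 → series DIVERGES

Diverges (ratio test: L = ∞ > 1)


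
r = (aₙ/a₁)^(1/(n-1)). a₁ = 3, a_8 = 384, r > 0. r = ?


r^(n-1) = aₙ/a₁
r^7 = 384/3 = 128
r = 128^(1/7)
= 2

r = 2


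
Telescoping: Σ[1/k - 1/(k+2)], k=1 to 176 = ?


Telescoping with gap 2: two head and two tail terms survive.
= (1 + 1/2) - (1/177 + 1/178)
= 3/2 - 1/177 - 1/178 = 23452/15753

Sum = 23452/15753


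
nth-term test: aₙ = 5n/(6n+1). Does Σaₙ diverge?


lim(n→∞) 5n/(6n+1) = 5/6 = 5/6  (divide numerator and denominator by n)
lim aₙ = 5/6 ≠ 0 → series DIVERGES

Diverges (lim aₙ = 5/6 ≠ 0)


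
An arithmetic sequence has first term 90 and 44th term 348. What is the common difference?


d = (aₙ - a₁)/(n-1)
= (348 - 90)/(44-1)
= 258/43 = 6

d = 6


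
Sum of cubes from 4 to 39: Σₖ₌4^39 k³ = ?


Σₖ₌4^39 k³ = [39·40/2]² − [3·4/2]²
= 608400 − 36 = 608364

Σk³ = 608364


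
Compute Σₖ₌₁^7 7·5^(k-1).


Sₙ = 7×(5^7 - 1)/(5 - 1)
= 7×(78125 - 1)/4
= 7×78124/4
= 136717

S_7 = 136717


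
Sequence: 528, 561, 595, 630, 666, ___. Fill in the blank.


Pattern: triangular numbers: n(n+1)/2
Terms: 528, 561, 595, 630, 666
Next term = 703

Next term = 703


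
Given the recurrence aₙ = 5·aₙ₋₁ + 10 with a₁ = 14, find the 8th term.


Computing step by step:
a_1 = 14
a_2 = 80
a_3 = 410
a_4 = 2060
a_5 = 10310
a_6 = 51560
a_7 = 257810
a_8 = 1289060


a_8 = 1289060


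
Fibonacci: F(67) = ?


Fibonacci sequence: 1, 1, 2, 3, 5, 8, 13, 21, 34, 55, 89, ...
F(67) = 44945570212853

F(67) = 44945570212853


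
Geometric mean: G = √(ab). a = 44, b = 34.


GM = √(44×34) = √1496 = 38.6782

GM = 38.6782


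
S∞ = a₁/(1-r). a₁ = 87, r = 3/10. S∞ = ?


S∞ = a₁/(1-r) = 87/(1 - 3/10)
= 87/(7/10)
= 870/7

S∞ = 870/7


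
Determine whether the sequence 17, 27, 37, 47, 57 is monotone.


Differences: 10, 10, 10, 10
All differences > 0 → strictly INCREASING

Monotonically increasing


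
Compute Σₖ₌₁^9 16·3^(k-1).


Sₙ = 16×(3^9 - 1)/(3 - 1)
= 16×(19683 - 1)/2
= 16×19682/2
= 157456

S_9 = 157456


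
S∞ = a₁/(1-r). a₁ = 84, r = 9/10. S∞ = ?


S∞ = a₁/(1-r) = 84/(1 - 9/10)
= 84/(1/10)
= 840

S∞ = 840


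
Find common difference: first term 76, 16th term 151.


d = (aₙ - a₁)/(n-1)
= (151 - 76)/(16-1)
= 75/15 = 5

d = 5


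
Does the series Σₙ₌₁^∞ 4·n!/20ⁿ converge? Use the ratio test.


aₙ = 4·n!/20^n
a_{n+1}/aₙ = (n+1)!/20^(n+1) × 20^n/n!  (constant 4 cancels)
= (n+1)/20
L = lim(n→∞) (n+1)/20 = ∞
L > 1 → series DIVERGES

Diverges (ratio test: L = ∞ > 1)


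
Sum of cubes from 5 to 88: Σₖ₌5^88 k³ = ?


Σₖ₌5^88 k³ = [88·89/2]² − [4·5/2]²
= 15335056 − 100 = 15334956

Σk³ = 15334956


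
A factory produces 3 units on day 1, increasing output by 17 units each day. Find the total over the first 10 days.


aₙ = 3 + (10-1)×17 = 156
Sₙ = n(a₁+aₙ)/2 = 10×(3+156)/2
= 10×159/2 = 795

S_10 = 795


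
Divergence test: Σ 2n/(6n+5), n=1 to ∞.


lim(n→∞) 2n/(6n+5) = 2/6 = 1/3  (divide numerator and denominator by n)
lim aₙ = 1/3 ≠ 0 → series DIVERGES

Diverges (lim aₙ = 1/3 ≠ 0)


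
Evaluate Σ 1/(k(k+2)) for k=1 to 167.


1/(k(k+2)) = (1/2)·(1/k - 1/(k+2)) (partial fractions)
Telescoping: Σ = (1/2)·(1 + 1/2 - 1/168 - 1/169) = 42251/56784

Sum = 42251/56784


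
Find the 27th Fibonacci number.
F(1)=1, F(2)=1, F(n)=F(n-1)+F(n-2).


Fibonacci sequence: 1, 1, 2, 3, 5, 8, 13, 21, 34, 55, 89, ...
F(27) = 196418

F(27) = 196418


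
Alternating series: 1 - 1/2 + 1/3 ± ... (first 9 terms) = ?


S = 1 - 1/2 + 1/3 - 1/4 + 1/5 - 1/6 + 1/7 - 1/8 ± ...
= 0.7456
(Full series converges to +ln(2) ≈ +0.6931)

S_9 = 0.7456


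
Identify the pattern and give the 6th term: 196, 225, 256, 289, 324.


Pattern: perfect squares: n²
Terms: 196, 225, 256, 289, 324
Next term = 361

Next term = 361


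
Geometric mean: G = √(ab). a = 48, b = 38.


GM = √(48×38) = √1824 = 42.7083

GM = 42.7083


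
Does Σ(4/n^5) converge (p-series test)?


p-series test: Σ c/n^p converges if p > 1, diverges if p ≤ 1 (constant c > 0 doesn't affect convergence).
p = 5
5 > 1 → CONVERGES

Converges (p = 5 > 1)


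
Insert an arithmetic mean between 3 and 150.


AM = (3 + 150)/2 = 153/2 = 76.5

AM = 76.5


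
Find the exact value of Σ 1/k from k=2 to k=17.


Σₖ₌2^17 1/k = 1/2 + 1/3 + 1/4 + ... + 1/17
= 29889983/12252240
≈ 2.4396

Sum = 29889983/12252240 ≈ 2.4396


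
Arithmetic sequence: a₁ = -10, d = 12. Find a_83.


aₙ = a₁ + (n-1)d
= -10 + (83-1)×12
= -10 + 984
= 974

a_83 = 974


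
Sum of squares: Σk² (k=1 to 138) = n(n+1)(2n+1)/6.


n = 138
n(n+1)(2n+1)/6 = 138×139×277/6
= 5313414/6 = 885569

Σk² = 885569


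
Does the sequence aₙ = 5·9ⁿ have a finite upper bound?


aₙ = 5·9ⁿ → as n→∞, aₙ→∞ (since base 9 > 1)
No finite upper bound exists
The sequence is UNBOUNDED

Unbounded (aₙ → ∞ as n → ∞)


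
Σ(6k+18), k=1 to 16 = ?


Σ(6k+18) = 6·Σk + 18·n
= 6·136 + 18·16
= 816 + 288 = 1104

Σ = 1104


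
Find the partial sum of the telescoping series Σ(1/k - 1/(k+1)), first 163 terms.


Telescoping: adjacent terms cancel.
= 1/1 - 1/164
= 1 - 1/164 = 163/164

Sum = 163/164


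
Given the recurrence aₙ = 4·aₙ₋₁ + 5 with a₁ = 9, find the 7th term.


Computing step by step:
a_1 = 9
a_2 = 41
a_3 = 169
a_4 = 681
a_5 = 2729
a_6 = 10921
a_7 = 43689


a_7 = 43689


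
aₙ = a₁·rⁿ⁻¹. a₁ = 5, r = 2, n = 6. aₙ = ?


aₙ = a₁·r^(n-1)
= 5×2^5
= 5×32
= 160

a_6 = 160


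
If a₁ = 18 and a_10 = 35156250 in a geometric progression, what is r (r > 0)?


r^(n-1) = aₙ/a₁
r^9 = 35156250/18 = 1953125
r = 1953125^(1/9)
= 5

r = 5


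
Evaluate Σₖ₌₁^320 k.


n(n+1)/2 = 320×321/2 = 102720/2 = 51360

Σk = 51360


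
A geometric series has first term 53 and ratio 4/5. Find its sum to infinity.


S∞ = a₁/(1-r) = 53/(1 - 4/5)
= 53/(1/5)
= 265

S∞ = 265


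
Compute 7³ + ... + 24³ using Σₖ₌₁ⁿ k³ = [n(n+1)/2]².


Σₖ₌7^24 k³ = [24·25/2]² − [6·7/2]²
= 90000 − 441 = 89559

Σk³ = 89559


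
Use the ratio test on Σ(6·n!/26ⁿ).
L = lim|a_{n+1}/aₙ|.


aₙ = 6·n!/26^n
a_{n+1}/aₙ = (n+1)!/26^(n+1) × 26^n/n!  (constant 6 cancels)
= (n+1)/26
L = lim(n→∞) (n+1)/26 = ∞
L > 1 → series DIVERGES

Diverges (ratio test: L = ∞ > 1)


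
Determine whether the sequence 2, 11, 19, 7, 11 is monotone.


Differences: 9, 8, -12, 4
Difference at position 1 is +9 (> 0) but position 3 is -12 (< 0) — sequence both rises and falls
→ NOT monotonic

Not monotonic


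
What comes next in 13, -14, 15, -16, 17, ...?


Pattern: alternating sign, magnitude arithmetic (d=1)
Terms: 13, -14, 15, -16, 17
Next term = -18

Next term = -18


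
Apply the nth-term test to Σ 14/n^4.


lim(n→∞) 14/n^4 = 0
lim aₙ = 0 → nth-term test is INCONCLUSIVE
(Need other tests; this is actually a convergent p-series with p=4 > 1)

Inconclusive (lim aₙ = 0; need another test)


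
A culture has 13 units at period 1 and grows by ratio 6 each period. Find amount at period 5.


aₙ = a₁·r^(n-1)
= 13×6^4
= 13×1296
= 16848

a_5 = 16848


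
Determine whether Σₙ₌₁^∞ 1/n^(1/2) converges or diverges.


p-series test: Σ c/n^p converges if p > 1, diverges if p ≤ 1 (constant c > 0 doesn't affect convergence).
p = 1/2
1/2 ≤ 1 → DIVERGES

Diverges (p = 1/2 ≤ 1)


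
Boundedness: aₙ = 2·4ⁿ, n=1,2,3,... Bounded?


aₙ = 2·4ⁿ → as n→∞, aₙ→∞ (since base 4 > 1)
No finite upper bound exists
The sequence is UNBOUNDED

Unbounded (aₙ → ∞ as n → ∞)


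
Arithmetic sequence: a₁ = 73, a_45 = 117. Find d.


d = (aₙ - a₁)/(n-1)
= (117 - 73)/(45-1)
= 44/44 = 1

d = 1


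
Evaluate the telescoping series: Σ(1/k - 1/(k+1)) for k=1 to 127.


Telescoping: adjacent terms cancel.
= 1/1 - 1/128
= 1 - 1/128 = 127/128

Sum = 127/128


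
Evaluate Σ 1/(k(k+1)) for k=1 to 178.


1/(k(k+1)) = 1/k - 1/(k+1) (partial fractions)
Telescoping: Σ = 1 - 1/179 = 178/179

Sum = 178/179


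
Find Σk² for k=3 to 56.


Σₖ₌3^56 k² = Σₖ₌₁^56 k² − Σₖ₌₁^2 k²
= 56·57·113/6 − 2·3·5/6
= 60116 − 5 = 60111

Σk² = 60111


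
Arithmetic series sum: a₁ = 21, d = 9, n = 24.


aₙ = 21 + (24-1)×9 = 228
Sₙ = n(a₁+aₙ)/2 = 24×(21+228)/2
= 24×249/2 = 2988

S_24 = 2988


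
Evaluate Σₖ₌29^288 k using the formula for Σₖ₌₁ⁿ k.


Σₖ₌29^288 k = Σₖ₌₁^288 k − Σₖ₌₁^28 k
= 288·289/2 − 28·29/2
= 41616 − 406 = 41210

Σk = 41210


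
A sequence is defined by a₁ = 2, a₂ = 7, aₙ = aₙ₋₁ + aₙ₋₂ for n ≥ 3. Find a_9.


Computing iteratively: 2, 7, 9, 16, 25, 41, 66, 107, 173
a_9 = 173

a_9 = 173


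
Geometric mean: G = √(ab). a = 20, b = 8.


GM = √(20×8) = √160 = 12.6491

GM = 12.6491


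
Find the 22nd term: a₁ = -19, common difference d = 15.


aₙ = a₁ + (n-1)d
= -19 + (22-1)×15
= -19 + 315
= 296

a_22 = 296


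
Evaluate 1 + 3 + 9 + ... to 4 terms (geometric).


Sₙ = 1×(3^4 - 1)/(3 - 1)
= 1×(81 - 1)/2
= 1×80/2
= 40

S_4 = 40


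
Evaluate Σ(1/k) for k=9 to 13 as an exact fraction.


Σₖ₌9^13 1/k = 1/9 + 1/10 + 1/11 + 1/12 + 1/13
= 11899/25740
≈ 0.4623

Sum = 11899/25740 ≈ 0.4623


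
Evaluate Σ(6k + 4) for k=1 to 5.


Σ(6k+4) = 6·Σk + 4·n
= 6·15 + 4·5
= 90 + 20 = 110

Σ = 110


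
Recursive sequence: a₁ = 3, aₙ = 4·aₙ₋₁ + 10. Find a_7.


Computing step by step:
a_1 = 3
a_2 = 22
a_3 = 98
a_4 = 402
a_5 = 1618
a_6 = 6482
a_7 = 25938


a_7 = 25938


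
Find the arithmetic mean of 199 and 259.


AM = (199 + 259)/2 = 458/2 = 229

AM = 229


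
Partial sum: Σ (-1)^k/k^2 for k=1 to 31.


S = -1 + 1/4 - 1/9 + 1/16 - 1/25 + 1/36 - 1/49 + 1/64 ± ...
= -0.823
(Full series converges to -π²/12 ≈ -0.8225)

S_31 = -0.823


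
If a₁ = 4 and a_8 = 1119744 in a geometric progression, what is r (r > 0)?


r^(n-1) = aₙ/a₁
r^7 = 1119744/4 = 279936
r = 279936^(1/7)
= 6

r = 6


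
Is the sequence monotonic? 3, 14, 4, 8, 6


Differences: 11, -10, 4, -2
Difference at position 1 is +11 (> 0) but position 2 is -10 (< 0) — sequence both rises and falls
→ NOT monotonic

Not monotonic


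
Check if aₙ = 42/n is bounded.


a₁ = 42, a₂ = 42/2, a₃ = 42/3, ...
0 < aₙ ≤ 42 for all n ≥ 1
Lower bound: 0, Upper bound: 42
The sequence IS bounded

Bounded (0 < aₙ ≤ 42)


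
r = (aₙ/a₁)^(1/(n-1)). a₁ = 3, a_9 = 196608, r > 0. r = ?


r^(n-1) = aₙ/a₁
r^8 = 196608/3 = 65536
r = 65536^(1/8)
= ±4; taking r > 0 gives r = 4

r = 4


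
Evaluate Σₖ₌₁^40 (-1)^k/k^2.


S = -1 + 1/4 - 1/9 + 1/16 - 1/25 + 1/36 - 1/49 + 1/64 ± ...
= -0.8222
(Full series converges to -π²/12 ≈ -0.8225)

S_40 = -0.8222


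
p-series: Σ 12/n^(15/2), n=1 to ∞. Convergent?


p-series test: Σ c/n^p converges if p > 1, diverges if p ≤ 1 (constant c > 0 doesn't affect convergence).
p = 15/2
15/2 > 1 → CONVERGES

Converges (p = 15/2 > 1)


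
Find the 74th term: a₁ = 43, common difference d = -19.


aₙ = a₁ + (n-1)d
= 43 + (74-1)×-19
= 43 - 1387
= -1344

a_74 = -1344


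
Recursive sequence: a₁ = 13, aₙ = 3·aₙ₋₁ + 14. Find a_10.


Computing step by step:
a_1 = 13
a_2 = 53
a_3 = 173
a_4 = 533
a_5 = 1613
a_6 = 4853
a_7 = 14573
a_8 = 43733
a_9 = 131213
a_10 = 393653


a_10 = 393653


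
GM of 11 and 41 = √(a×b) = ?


GM = √(11×41) = √451 = 21.2368

GM = 21.2368


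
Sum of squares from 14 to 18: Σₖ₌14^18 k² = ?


Σₖ₌14^18 k² = Σₖ₌₁^18 k² − Σₖ₌₁^13 k²
= 18·19·37/6 − 13·14·27/6
= 2109 − 819 = 1290

Σk² = 1290


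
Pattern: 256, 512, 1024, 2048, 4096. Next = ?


Pattern: powers of 2: 2ⁿ
Terms: 256, 512, 1024, 2048, 4096
Next term = 8192

Next term = 8192


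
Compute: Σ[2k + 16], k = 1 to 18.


Σ(2k+16) = 2·Σk + 16·n
= 2·171 + 16·18
= 342 + 288 = 630

Σ = 630


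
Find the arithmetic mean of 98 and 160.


AM = (98 + 160)/2 = 258/2 = 129

AM = 129


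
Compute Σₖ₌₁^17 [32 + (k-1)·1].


aₙ = 32 + (17-1)×1 = 48
Sₙ = n(a₁+aₙ)/2 = 17×(32+48)/2
= 17×80/2 = 680

S_17 = 680


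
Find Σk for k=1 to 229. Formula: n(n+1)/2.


n(n+1)/2 = 229×230/2 = 52670/2 = 26335

Σk = 26335


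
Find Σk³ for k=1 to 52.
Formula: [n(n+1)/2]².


n(n+1)/2 = 52×53/2 = 1378
Σk³ = 1378² = 1898884

Σk³ = 1898884


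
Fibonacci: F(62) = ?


Fibonacci sequence: 1, 1, 2, 3, 5, 8, 13, 21, 34, 55, 89, ...
F(62) = 4052739537881

F(62) = 4052739537881


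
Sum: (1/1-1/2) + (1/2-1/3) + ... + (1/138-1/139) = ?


Telescoping: adjacent terms cancel.
= 1/1 - 1/139
= 1 - 1/139 = 138/139

Sum = 138/139


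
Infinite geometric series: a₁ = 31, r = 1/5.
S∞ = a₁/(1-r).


S∞ = a₁/(1-r) = 31/(1 - 1/5)
= 31/(4/5)
= 155/4

S∞ = 155/4


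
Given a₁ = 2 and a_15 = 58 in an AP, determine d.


d = (aₙ - a₁)/(n-1)
= (58 - 2)/(15-1)
= 56/14 = 4

d = 4


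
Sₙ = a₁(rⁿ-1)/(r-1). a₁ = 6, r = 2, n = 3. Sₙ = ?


Sₙ = 6×(2^3 - 1)/(2 - 1)
= 6×(8 - 1)/1
= 6×7/1
= 42

S_3 = 42


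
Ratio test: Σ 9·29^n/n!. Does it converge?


aₙ = 9·29^n/n!
a_{n+1}/aₙ = 29^(n+1)/(n+1)! × n!/29^n  (constant 9 cancels)
= 29/(n+1)
L = lim(n→∞) 29/(n+1) = 0
L < 1 → series CONVERGES

Converges (ratio test: L = 0 < 1)


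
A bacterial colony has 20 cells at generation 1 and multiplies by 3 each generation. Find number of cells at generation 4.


aₙ = a₁·r^(n-1)
= 20×3^3
= 20×27
= 540

a_4 = 540


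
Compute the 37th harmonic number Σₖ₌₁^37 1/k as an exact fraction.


H_37 = 1/1 + 1/2 + 1/3 + ... + 1/37
= 2040798836801833/485721041551200
≈ 4.2016

H_37 = 2040798836801833/485721041551200 ≈ 4.2016


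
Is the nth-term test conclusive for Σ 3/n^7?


lim(n→∞) 3/n^7 = 0
lim aₙ = 0 → nth-term test is INCONCLUSIVE
(Need other tests; this is actually a convergent p-series with p=7 > 1)

Inconclusive (lim aₙ = 0; need another test)


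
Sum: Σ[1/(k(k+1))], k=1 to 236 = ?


1/(k(k+1)) = 1/k - 1/(k+1) (partial fractions)
Telescoping: Σ = 1 - 1/237 = 236/237

Sum = 236/237


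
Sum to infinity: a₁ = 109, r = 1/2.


S∞ = a₁/(1-r) = 109/(1 - 1/2)
= 109/(1/2)
= 218

S∞ = 218


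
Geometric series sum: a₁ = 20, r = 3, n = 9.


Sₙ = 20×(3^9 - 1)/(3 - 1)
= 20×(19683 - 1)/2
= 20×19682/2
= 196820

S_9 = 196820


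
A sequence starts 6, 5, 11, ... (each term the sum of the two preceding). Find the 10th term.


Computing iteratively: 6, 5, 11, 16, 27, 43, 70, 113, 183, 296
a_10 = 296

a_10 = 296


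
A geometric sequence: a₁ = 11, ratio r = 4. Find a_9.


aₙ = a₁·r^(n-1)
= 11×4^8
= 11×65536
= 720896

a_9 = 720896


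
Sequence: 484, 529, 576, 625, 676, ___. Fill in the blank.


Pattern: perfect squares: n²
Terms: 484, 529, 576, 625, 676
Next term = 729

Next term = 729


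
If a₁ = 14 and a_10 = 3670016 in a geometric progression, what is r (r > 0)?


r^(n-1) = aₙ/a₁
r^9 = 3670016/14 = 262144
r = 262144^(1/9)
= 4

r = 4


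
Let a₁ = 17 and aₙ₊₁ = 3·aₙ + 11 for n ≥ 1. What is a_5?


Computing step by step:
a_1 = 17
a_2 = 62
a_3 = 197
a_4 = 602
a_5 = 1817


a_5 = 1817


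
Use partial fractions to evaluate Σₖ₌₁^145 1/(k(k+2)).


1/(k(k+2)) = (1/2)·(1/k - 1/(k+2)) (partial fractions)
Telescoping: Σ = (1/2)·(1 + 1/2 - 1/146 - 1/147) = 7975/10731

Sum = 7975/10731


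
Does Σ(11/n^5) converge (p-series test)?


p-series test: Σ c/n^p converges if p > 1, diverges if p ≤ 1 (constant c > 0 doesn't affect convergence).
p = 5
5 > 1 → CONVERGES

Converges (p = 5 > 1)


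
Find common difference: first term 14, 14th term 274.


d = (aₙ - a₁)/(n-1)
= (274 - 14)/(14-1)
= 260/13 = 20

d = 20


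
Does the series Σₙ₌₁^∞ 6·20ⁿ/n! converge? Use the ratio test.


aₙ = 6·20^n/n!
a_{n+1}/aₙ = 20^(n+1)/(n+1)! × n!/20^n  (constant 6 cancels)
= 20/(n+1)
L = lim(n→∞) 20/(n+1) = 0
L < 1 → series CONVERGES

Converges (ratio test: L = 0 < 1)


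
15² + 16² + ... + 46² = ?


Σₖ₌15^46 k² = Σₖ₌₁^46 k² − Σₖ₌₁^14 k²
= 46·47·93/6 − 14·15·29/6
= 33511 − 1015 = 32496

Σk² = 32496


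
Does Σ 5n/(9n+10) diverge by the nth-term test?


lim(n→∞) 5n/(9n+10) = 5/9 = 5/9  (divide numerator and denominator by n)
lim aₙ = 5/9 ≠ 0 → series DIVERGES

Diverges (lim aₙ = 5/9 ≠ 0)


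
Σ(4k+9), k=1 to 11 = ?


Σ(4k+9) = 4·Σk + 9·n
= 4·66 + 9·11
= 264 + 99 = 363

Σ = 363


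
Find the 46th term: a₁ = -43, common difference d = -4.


aₙ = a₁ + (n-1)d
= -43 + (46-1)×-4
= -43 - 180
= -223

a_46 = -223


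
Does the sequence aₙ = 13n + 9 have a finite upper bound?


aₙ = 13n + 9 → as n→∞, aₙ→∞
No finite upper bound exists
The sequence is UNBOUNDED

Unbounded (aₙ → ∞ as n → ∞)


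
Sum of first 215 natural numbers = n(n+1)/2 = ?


n(n+1)/2 = 215×216/2 = 46440/2 = 23220

Σk = 23220


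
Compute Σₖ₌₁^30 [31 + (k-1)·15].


aₙ = 31 + (30-1)×15 = 466
Sₙ = n(a₁+aₙ)/2 = 30×(31+466)/2
= 30×497/2 = 7455

S_30 = 7455


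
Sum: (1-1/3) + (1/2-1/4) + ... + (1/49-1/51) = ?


Telescoping with gap 2: two head and two tail terms survive.
= (1 + 1/2) - (1/50 + 1/51)
= 3/2 - 1/50 - 1/51 = 1862/1275

Sum = 1862/1275


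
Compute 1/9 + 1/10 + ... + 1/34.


Σₖ₌9^34 1/k = 1/9 + 1/10 + 1/11 + ... + 1/34
= 18383266045129/13127595717600
≈ 1.4004

Sum = 18383266045129/13127595717600 ≈ 1.4004


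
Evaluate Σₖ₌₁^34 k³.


n(n+1)/2 = 34×35/2 = 595
Σk³ = 595² = 354025

Σk³ = 354025


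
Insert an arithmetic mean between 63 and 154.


AM = (63 + 154)/2 = 217/2 = 108.5

AM = 108.5


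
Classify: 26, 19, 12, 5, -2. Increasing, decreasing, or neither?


Differences: -7, -7, -7, -7
All differences < 0 → strictly DECREASING

Monotonically decreasing


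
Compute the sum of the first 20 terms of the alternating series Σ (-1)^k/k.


S = -1 + 1/2 - 1/3 + 1/4 - 1/5 + 1/6 - 1/7 + 1/8 ± ...
= -0.6688
(Full series converges to -ln(2) ≈ -0.6931)

S_20 = -0.6688


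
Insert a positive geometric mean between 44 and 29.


GM = √(44×29) = √1276 = 35.7211

GM = 35.7211


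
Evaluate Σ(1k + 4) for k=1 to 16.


Σ(1k+4) = 1·Σk + 4·n
= 1·136 + 4·16
= 136 + 64 = 200

Σ = 200


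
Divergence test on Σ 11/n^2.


lim(n→∞) 11/n^2 = 0
lim aₙ = 0 → nth-term test is INCONCLUSIVE
(Need other tests; this is actually a convergent p-series with p=2 > 1)

Inconclusive (lim aₙ = 0; need another test)


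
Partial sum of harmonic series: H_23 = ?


H_23 = 1/1 + 1/2 + 1/3 + ... + 1/23
= 444316699/118982864
≈ 3.7343

H_23 = 444316699/118982864 ≈ 3.7343


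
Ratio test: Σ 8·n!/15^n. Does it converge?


aₙ = 8·n!/15^n
a_{n+1}/aₙ = (n+1)!/15^(n+1) × 15^n/n!  (constant 8 cancels)
= (n+1)/15
L = lim(n→∞) (n+1)/15 = ∞
L > 1 → series DIVERGES

Diverges (ratio test: L = ∞ > 1)


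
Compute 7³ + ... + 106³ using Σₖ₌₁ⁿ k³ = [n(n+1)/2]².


Σₖ₌7^106 k³ = [106·107/2]² − [6·7/2]²
= 32160241 − 441 = 32159800

Σk³ = 32159800


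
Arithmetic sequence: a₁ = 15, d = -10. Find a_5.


aₙ = a₁ + (n-1)d
= 15 + (5-1)×-10
= 15 - 40
= -25

a_5 = -25


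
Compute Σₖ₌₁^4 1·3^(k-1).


Sₙ = 1×(3^4 - 1)/(3 - 1)
= 1×(81 - 1)/2
= 1×80/2
= 40

S_4 = 40


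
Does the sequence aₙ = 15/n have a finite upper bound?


a₁ = 15, a₂ = 15/2, a₃ = 15/3, ...
0 < aₙ ≤ 15 for all n ≥ 1
Lower bound: 0, Upper bound: 15
The sequence IS bounded

Bounded (0 < aₙ ≤ 15)


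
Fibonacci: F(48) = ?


Fibonacci sequence: 1, 1, 2, 3, 5, 8, 13, 21, 34, 55, 89, ...
F(48) = 4807526976

F(48) = 4807526976


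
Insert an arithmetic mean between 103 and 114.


AM = (103 + 114)/2 = 217/2 = 108.5

AM = 108.5


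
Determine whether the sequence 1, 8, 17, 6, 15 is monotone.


Differences: 7, 9, -11, 9
Difference at position 1 is +7 (> 0) but position 3 is -11 (< 0) — sequence both rises and falls
→ NOT monotonic

Not monotonic


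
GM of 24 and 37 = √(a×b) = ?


GM = √(24×37) = √888 = 29.7993

GM = 29.7993


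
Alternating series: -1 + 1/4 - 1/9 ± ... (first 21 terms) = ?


S = -1 + 1/4 - 1/9 + 1/16 - 1/25 + 1/36 - 1/49 + 1/64 ± ...
= -0.8235
(Full series converges to -π²/12 ≈ -0.8225)

S_21 = -0.8235


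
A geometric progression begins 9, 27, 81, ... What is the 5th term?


aₙ = a₁·r^(n-1)
= 9×3^4
= 9×81
= 729

a_5 = 729


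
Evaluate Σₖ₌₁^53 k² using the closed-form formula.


n = 53
n(n+1)(2n+1)/6 = 53×54×107/6
= 306234/6 = 51039

Σk² = 51039


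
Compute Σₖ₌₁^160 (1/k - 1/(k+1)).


Telescoping: adjacent terms cancel.
= 1/1 - 1/161
= 1 - 1/161 = 160/161

Sum = 160/161


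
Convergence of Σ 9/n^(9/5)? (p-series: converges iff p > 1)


p-series test: Σ c/n^p converges if p > 1, diverges if p ≤ 1 (constant c > 0 doesn't affect convergence).
p = 9/5
9/5 > 1 → CONVERGES

Converges (p = 9/5 > 1)


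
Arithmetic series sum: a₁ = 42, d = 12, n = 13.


aₙ = 42 + (13-1)×12 = 186
Sₙ = n(a₁+aₙ)/2 = 13×(42+186)/2
= 13×228/2 = 1482

S_13 = 1482


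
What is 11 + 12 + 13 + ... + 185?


Σₖ₌11^185 k = Σₖ₌₁^185 k − Σₖ₌₁^10 k
= 185·186/2 − 10·11/2
= 17205 − 55 = 17150

Σk = 17150


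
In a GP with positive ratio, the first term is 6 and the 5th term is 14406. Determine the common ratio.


r^(n-1) = aₙ/a₁
r^4 = 14406/6 = 2401
r = 2401^(1/4)
= ±7; taking r > 0 gives r = 7

r = 7


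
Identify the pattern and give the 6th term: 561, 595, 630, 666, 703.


Pattern: triangular numbers: n(n+1)/2
Terms: 561, 595, 630, 666, 703
Next term = 741

Next term = 741


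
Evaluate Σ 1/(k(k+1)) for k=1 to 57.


1/(k(k+1)) = 1/k - 1/(k+1) (partial fractions)
Telescoping: Σ = 1 - 1/58 = 57/58

Sum = 57/58


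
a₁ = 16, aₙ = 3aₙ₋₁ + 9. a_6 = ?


Computing step by step:
a_1 = 16
a_2 = 57
a_3 = 180
a_4 = 549
a_5 = 1656
a_6 = 4977


a_6 = 4977


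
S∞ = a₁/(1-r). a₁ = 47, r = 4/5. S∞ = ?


S∞ = a₁/(1-r) = 47/(1 - 4/5)
= 47/(1/5)
= 235

S∞ = 235


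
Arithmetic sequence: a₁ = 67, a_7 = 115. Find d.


d = (aₙ - a₁)/(n-1)
= (115 - 67)/(7-1)
= 48/6 = 8

d = 8


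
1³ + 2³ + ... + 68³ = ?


n(n+1)/2 = 68×69/2 = 2346
Σk³ = 2346² = 5503716

Σk³ = 5503716


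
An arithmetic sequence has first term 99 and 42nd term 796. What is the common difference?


d = (aₙ - a₁)/(n-1)
= (796 - 99)/(42-1)
= 697/41 = 17

d = 17


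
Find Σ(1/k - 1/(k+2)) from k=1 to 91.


Telescoping with gap 2: two head and two tail terms survive.
= (1 + 1/2) - (1/92 + 1/93)
= 3/2 - 1/92 - 1/93 = 12649/8556

Sum = 12649/8556


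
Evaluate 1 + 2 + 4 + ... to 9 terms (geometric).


Sₙ = 1×(2^9 - 1)/(2 - 1)
= 1×(512 - 1)/1
= 1×511/1
= 511

S_9 = 511


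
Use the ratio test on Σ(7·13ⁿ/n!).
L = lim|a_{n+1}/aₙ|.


aₙ = 7·13^n/n!
a_{n+1}/aₙ = 13^(n+1)/(n+1)! × n!/13^n  (constant 7 cancels)
= 13/(n+1)
L = lim(n→∞) 13/(n+1) = 0
L < 1 → series CONVERGES

Converges (ratio test: L = 0 < 1)


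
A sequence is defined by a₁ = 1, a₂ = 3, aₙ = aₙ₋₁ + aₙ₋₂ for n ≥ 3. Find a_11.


Computing iteratively: 1, 3, 4, 7, 11, 18, 29, 47, 76, 123, 199
a_11 = 199

a_11 = 199


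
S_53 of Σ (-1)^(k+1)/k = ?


S = 1 - 1/2 + 1/3 - 1/4 + 1/5 - 1/6 + 1/7 - 1/8 ± ...
= 0.7025
(Full series converges to +ln(2) ≈ +0.6931)

S_53 = 0.7025


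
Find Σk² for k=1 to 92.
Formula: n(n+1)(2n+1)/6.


n = 92
n(n+1)(2n+1)/6 = 92×93×185/6
= 1582860/6 = 263810

Σk² = 263810


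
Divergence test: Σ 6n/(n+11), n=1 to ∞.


lim(n→∞) 6n/(n+11) = 6/1 = 6  (divide numerator and denominator by n)
lim aₙ = 6 ≠ 0 → series DIVERGES

Diverges (lim aₙ = 6 ≠ 0)


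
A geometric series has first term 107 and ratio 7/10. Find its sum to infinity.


S∞ = a₁/(1-r) = 107/(1 - 7/10)
= 107/(3/10)
= 1070/3

S∞ = 1070/3


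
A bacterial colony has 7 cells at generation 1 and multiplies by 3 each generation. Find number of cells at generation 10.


aₙ = a₁·r^(n-1)
= 7×3^9
= 7×19683
= 137781

a_10 = 137781


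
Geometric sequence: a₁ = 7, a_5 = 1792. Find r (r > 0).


r^(n-1) = aₙ/a₁
r^4 = 1792/7 = 256
r = 256^(1/4)
= ±4; taking r > 0 gives r = 4

r = 4


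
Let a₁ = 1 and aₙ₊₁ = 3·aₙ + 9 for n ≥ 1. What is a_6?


Computing step by step:
a_1 = 1
a_2 = 12
a_3 = 45
a_4 = 144
a_5 = 441
a_6 = 1332


a_6 = 1332


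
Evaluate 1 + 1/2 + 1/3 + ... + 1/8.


H_8 = 1/1 + 1/2 + 1/3 + 1/4 + 1/5 + 1/6 + 1/7 + 1/8
= 761/280
≈ 2.7179

H_8 = 761/280 ≈ 2.7179


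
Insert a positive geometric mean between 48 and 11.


GM = √(48×11) = √528 = 22.9783

GM = 22.9783


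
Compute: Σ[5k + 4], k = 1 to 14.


Σ(5k+4) = 5·Σk + 4·n
= 5·105 + 4·14
= 525 + 56 = 581

Σ = 581


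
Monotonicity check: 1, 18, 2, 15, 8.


Differences: 17, -16, 13, -7
Difference at position 1 is +17 (> 0) but position 2 is -16 (< 0) — sequence both rises and falls
→ NOT monotonic

Not monotonic


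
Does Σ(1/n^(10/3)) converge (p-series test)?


p-series test: Σ c/n^p converges if p > 1, diverges if p ≤ 1 (constant c > 0 doesn't affect convergence).
p = 10/3
10/3 > 1 → CONVERGES

Converges (p = 10/3 > 1)


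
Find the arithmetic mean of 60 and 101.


AM = (60 + 101)/2 = 161/2 = 80.5

AM = 80.5


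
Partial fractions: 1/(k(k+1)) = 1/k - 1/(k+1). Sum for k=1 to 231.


1/(k(k+1)) = 1/k - 1/(k+1) (partial fractions)
Telescoping: Σ = 1 - 1/232 = 231/232

Sum = 231/232


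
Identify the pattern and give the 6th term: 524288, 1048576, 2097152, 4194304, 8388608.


Pattern: powers of 2: 2ⁿ
Terms: 524288, 1048576, 2097152, 4194304, 8388608
Next term = 16777216

Next term = 16777216


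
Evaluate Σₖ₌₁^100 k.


n(n+1)/2 = 100×101/2 = 10100/2 = 5050

Σk = 5050


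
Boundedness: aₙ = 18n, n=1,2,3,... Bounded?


aₙ = 18n → as n→∞, aₙ→∞
No finite upper bound exists
The sequence is UNBOUNDED

Unbounded (aₙ → ∞ as n → ∞)


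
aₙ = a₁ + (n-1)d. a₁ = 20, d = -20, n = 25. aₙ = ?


aₙ = a₁ + (n-1)d
= 20 + (25-1)×-20
= 20 - 480
= -460

a_25 = -460


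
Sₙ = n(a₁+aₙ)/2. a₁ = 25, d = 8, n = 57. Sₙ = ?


aₙ = 25 + (57-1)×8 = 473
Sₙ = n(a₁+aₙ)/2 = 57×(25+473)/2
= 57×498/2 = 14193

S_57 = 14193


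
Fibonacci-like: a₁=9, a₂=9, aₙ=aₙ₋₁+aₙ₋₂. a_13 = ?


Computing iteratively: 9, 9, 18, 27, 45, 72, 117, 189, 306, 495, 801, 1296, ...
a_13 = 2097

a_13 = 2097


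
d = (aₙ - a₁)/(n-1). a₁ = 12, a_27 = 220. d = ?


d = (aₙ - a₁)/(n-1)
= (220 - 12)/(27-1)
= 208/26 = 8

d = 8


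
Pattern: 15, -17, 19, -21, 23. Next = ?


Pattern: alternating sign, magnitude arithmetic (d=2)
Terms: 15, -17, 19, -21, 23
Next term = -25

Next term = -25


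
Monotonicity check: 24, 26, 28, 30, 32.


Differences: 2, 2, 2, 2
All differences > 0 → strictly INCREASING

Monotonically increasing


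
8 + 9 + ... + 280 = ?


Σₖ₌8^280 k = Σₖ₌₁^280 k − Σₖ₌₁^7 k
= 280·281/2 − 7·8/2
= 39340 − 28 = 39312

Σk = 39312


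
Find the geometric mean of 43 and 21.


GM = √(43×21) = √903 = 30.05

GM = 30.05


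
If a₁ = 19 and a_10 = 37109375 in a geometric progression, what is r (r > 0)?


r^(n-1) = aₙ/a₁
r^9 = 37109375/19 = 1953125
r = 1953125^(1/9)
= 5

r = 5


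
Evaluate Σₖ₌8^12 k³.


Σₖ₌8^12 k³ = [12·13/2]² − [7·8/2]²
= 6084 − 784 = 5300

Σk³ = 5300


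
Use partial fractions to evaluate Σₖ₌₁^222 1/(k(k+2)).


1/(k(k+2)) = (1/2)·(1/k - 1/(k+2)) (partial fractions)
Telescoping: Σ = (1/2)·(1 + 1/2 - 1/223 - 1/224) = 74481/99904

Sum = 74481/99904


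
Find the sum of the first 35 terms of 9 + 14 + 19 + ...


aₙ = 9 + (35-1)×5 = 179
Sₙ = n(a₁+aₙ)/2 = 35×(9+179)/2
= 35×188/2 = 3290

S_35 = 3290


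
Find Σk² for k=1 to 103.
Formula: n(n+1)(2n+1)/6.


n = 103
n(n+1)(2n+1)/6 = 103×104×207/6
= 2217384/6 = 369564

Σk² = 369564


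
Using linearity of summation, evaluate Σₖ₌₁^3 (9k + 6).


Σ(9k+6) = 9·Σk + 6·n
= 9·6 + 6·3
= 54 + 18 = 72

Σ = 72


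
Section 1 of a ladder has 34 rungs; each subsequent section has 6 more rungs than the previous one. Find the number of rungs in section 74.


aₙ = a₁ + (n-1)d
= 34 + (74-1)×6
= 34 + 438
= 472

a_74 = 472


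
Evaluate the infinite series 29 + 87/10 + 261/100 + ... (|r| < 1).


S∞ = a₁/(1-r) = 29/(1 - 3/10)
= 29/(7/10)
= 290/7

S∞ = 290/7


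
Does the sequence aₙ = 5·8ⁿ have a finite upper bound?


aₙ = 5·8ⁿ → as n→∞, aₙ→∞ (since base 8 > 1)
No finite upper bound exists
The sequence is UNBOUNDED

Unbounded (aₙ → ∞ as n → ∞)


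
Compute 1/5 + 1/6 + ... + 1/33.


Σₖ₌5^33 1/k = 1/5 + 1/6 + 1/7 + ... + 1/33
= 26326932333349/13127595717600
≈ 2.0055

Sum = 26326932333349/13127595717600 ≈ 2.0055


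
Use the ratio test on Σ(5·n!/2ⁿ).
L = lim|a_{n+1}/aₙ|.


aₙ = 5·n!/2^n
a_{n+1}/aₙ = (n+1)!/2^(n+1) × 2^n/n!  (constant 5 cancels)
= (n+1)/2
L = lim(n→∞) (n+1)/2 = ∞
L > 1 → series DIVERGES

Diverges (ratio test: L = ∞ > 1)


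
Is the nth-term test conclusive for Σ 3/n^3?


lim(n→∞) 3/n^3 = 0
lim aₙ = 0 → nth-term test is INCONCLUSIVE
(Need other tests; this is actually a convergent p-series with p=3 > 1)

Inconclusive (lim aₙ = 0; need another test)


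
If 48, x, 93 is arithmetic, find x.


AM = (48 + 93)/2 = 141/2 = 70.5

AM = 70.5


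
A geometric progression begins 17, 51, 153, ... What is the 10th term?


aₙ = a₁·r^(n-1)
= 17×3^9
= 17×19683
= 334611

a_10 = 334611


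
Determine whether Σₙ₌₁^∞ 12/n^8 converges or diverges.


p-series test: Σ c/n^p converges if p > 1, diverges if p ≤ 1 (constant c > 0 doesn't affect convergence).
p = 8
8 > 1 → CONVERGES

Converges (p = 8 > 1)


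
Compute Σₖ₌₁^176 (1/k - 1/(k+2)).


Telescoping with gap 2: two head and two tail terms survive.
= (1 + 1/2) - (1/177 + 1/178)
= 3/2 - 1/177 - 1/178 = 23452/15753

Sum = 23452/15753


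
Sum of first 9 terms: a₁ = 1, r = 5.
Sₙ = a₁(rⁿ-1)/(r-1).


Sₙ = 1×(5^9 - 1)/(5 - 1)
= 1×(1953125 - 1)/4
= 1×1953124/4
= 488281

S_9 = 488281


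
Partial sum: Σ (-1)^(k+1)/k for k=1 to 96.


S = 1 - 1/2 + 1/3 - 1/4 + 1/5 - 1/6 + 1/7 - 1/8 ± ...
= 0.688
(Full series converges to +ln(2) ≈ +0.6931)

S_96 = 0.688


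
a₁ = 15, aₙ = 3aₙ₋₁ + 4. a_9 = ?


Computing step by step:
a_1 = 15
a_2 = 49
a_3 = 151
a_4 = 457
a_5 = 1375
a_6 = 4129
a_7 = 12391
a_8 = 37177
a_9 = 111535


a_9 = 111535


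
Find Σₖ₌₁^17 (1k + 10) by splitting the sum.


Σ(1k+10) = 1·Σk + 10·n
= 1·153 + 10·17
= 153 + 170 = 323

Σ = 323


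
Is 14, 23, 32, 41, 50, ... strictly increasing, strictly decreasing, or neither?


Differences: 9, 9, 9, 9
All differences > 0 → strictly INCREASING

Monotonically increasing


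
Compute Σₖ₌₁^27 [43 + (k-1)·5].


aₙ = 43 + (27-1)×5 = 173
Sₙ = n(a₁+aₙ)/2 = 27×(43+173)/2
= 27×216/2 = 2916

S_27 = 2916


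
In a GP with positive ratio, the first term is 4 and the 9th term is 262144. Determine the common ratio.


r^(n-1) = aₙ/a₁
r^8 = 262144/4 = 65536
r = 65536^(1/8)
= ±4; taking r > 0 gives r = 4

r = 4


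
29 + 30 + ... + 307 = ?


Σₖ₌29^307 k = Σₖ₌₁^307 k − Σₖ₌₁^28 k
= 307·308/2 − 28·29/2
= 47278 − 406 = 46872

Σk = 46872


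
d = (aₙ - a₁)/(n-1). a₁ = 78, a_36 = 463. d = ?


d = (aₙ - a₁)/(n-1)
= (463 - 78)/(36-1)
= 385/35 = 11

d = 11


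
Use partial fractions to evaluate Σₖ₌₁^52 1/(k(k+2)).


1/(k(k+2)) = (1/2)·(1/k - 1/(k+2)) (partial fractions)
Telescoping: Σ = (1/2)·(1 + 1/2 - 1/53 - 1/54) = 2093/2862

Sum = 2093/2862


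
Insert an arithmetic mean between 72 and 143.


AM = (72 + 143)/2 = 215/2 = 107.5

AM = 107.5


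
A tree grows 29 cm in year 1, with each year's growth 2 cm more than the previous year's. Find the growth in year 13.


aₙ = a₁ + (n-1)d
= 29 + (13-1)×2
= 29 + 24
= 53

a_13 = 53


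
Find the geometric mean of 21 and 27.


GM = √(21×27) = √567 = 23.8118

GM = 23.8118


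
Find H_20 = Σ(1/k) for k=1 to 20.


H_20 = 1/1 + 1/2 + 1/3 + ... + 1/20
= 55835135/15519504
≈ 3.5977

H_20 = 55835135/15519504 ≈ 3.5977


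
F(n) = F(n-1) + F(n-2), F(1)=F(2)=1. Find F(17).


Fibonacci sequence: 1, 1, 2, 3, 5, 8, 13, 21, 34, 55, 89, ...
F(17) = 1597

F(17) = 1597


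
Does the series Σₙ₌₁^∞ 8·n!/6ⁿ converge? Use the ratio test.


aₙ = 8·n!/6^n
a_{n+1}/aₙ = (n+1)!/6^(n+1) × 6^n/n!  (constant 8 cancels)
= (n+1)/6
L = lim(n→∞) (n+1)/6 = ∞
L > 1 → series DIVERGES

Diverges (ratio test: L = ∞ > 1)


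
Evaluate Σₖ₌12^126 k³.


Σₖ₌12^126 k³ = [126·127/2]² − [11·12/2]²
= 64016001 − 4356 = 64011645

Σk³ = 64011645


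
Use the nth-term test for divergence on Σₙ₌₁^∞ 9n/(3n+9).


lim(n→∞) 9n/(3n+9) = 9/3 = 3  (divide numerator and denominator by n)
lim aₙ = 3 ≠ 0 → series DIVERGES

Diverges (lim aₙ = 3 ≠ 0)


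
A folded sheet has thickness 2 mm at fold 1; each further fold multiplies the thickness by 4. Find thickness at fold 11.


aₙ = a₁·r^(n-1)
= 2×4^10
= 2×1048576
= 2097152

a_11 = 2097152
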